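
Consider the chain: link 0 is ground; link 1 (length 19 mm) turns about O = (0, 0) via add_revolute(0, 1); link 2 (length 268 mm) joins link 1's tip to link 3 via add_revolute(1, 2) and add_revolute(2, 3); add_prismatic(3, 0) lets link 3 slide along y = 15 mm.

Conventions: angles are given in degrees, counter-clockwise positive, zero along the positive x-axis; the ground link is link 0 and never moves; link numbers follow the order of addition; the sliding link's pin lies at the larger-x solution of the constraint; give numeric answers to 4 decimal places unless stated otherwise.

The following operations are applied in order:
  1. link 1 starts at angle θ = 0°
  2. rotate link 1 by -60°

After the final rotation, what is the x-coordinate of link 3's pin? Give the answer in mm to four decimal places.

geometry: r = 19 mm, L = 268 mm, e = 15 mm; θ starts at 0°
rotate link 1 by -60°: θ ← 0° -60° = -60°
crank pin P = (r cos θ, r sin θ) = (9.500000, -16.454483)
h = r sin θ − e = -16.454483 − 15 = -31.454483
x = r cos θ + √(L² − h²) = 9.500000 + 266.147733 = 275.647733

275.6477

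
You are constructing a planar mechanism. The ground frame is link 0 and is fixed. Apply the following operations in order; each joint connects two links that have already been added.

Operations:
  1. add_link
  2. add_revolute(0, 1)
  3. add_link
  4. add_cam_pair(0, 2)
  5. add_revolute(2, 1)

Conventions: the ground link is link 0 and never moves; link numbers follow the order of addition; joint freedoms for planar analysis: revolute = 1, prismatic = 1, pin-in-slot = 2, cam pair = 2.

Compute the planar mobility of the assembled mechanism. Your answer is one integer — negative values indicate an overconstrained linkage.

(L,J1,J2)=(1,0,0); link0 fixed
link1: (2,0,0)
R 0-1 [J1]: (2,1,0)
link2: (3,1,0)
C 0-2 [J2]: (3,1,1)
R 2-1 [J1]: (3,2,1)
Grübler: 3·2 − 2·2 − 1 = 1

M = 1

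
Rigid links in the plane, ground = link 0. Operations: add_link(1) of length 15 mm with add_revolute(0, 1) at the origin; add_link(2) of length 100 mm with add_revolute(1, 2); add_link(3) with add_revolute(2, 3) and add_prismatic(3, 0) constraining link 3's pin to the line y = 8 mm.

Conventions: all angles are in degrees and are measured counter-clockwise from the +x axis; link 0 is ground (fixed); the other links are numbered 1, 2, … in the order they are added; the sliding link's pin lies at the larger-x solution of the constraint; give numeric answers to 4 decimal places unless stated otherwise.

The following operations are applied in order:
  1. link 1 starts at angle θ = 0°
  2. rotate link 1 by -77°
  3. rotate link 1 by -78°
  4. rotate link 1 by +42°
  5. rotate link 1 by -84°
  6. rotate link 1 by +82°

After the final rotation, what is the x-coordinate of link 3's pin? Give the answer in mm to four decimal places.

geometry: r = 15 mm, L = 100 mm, e = 8 mm; θ starts at 0°
rotate link 1 by -77°: θ ← 0° -77° = -77°
rotate link 1 by -78°: θ ← -77° -78° = -155°
rotate link 1 by +42°: θ ← -155° +42° = -113°
rotate link 1 by -84°: θ ← -113° -84° = -197°
rotate link 1 by +82°: θ ← -197° +82° = -115°
crank pin P = (r cos θ, r sin θ) = (-6.339274, -13.594617)
h = r sin θ − e = -13.594617 − 8 = -21.594617
x = r cos θ + √(L² − h²) = -6.339274 + 97.640527 = 91.301253

91.3013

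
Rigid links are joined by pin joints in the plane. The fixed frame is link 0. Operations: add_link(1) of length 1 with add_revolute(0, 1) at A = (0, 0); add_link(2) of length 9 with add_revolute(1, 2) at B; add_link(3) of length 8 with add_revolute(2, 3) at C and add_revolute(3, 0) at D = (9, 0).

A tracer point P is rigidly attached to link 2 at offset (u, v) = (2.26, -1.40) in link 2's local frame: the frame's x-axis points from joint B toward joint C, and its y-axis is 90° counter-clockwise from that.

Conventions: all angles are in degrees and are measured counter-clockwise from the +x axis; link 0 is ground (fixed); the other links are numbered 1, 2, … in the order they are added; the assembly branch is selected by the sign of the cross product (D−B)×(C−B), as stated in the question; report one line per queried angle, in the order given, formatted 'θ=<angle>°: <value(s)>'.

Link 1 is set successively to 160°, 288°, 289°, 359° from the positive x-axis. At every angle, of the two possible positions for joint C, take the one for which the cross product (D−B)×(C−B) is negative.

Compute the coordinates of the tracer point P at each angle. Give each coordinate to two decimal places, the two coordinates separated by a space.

A=(0,0), D=(9.00,0)
θ=160°: B = A + 1.00·(cos160°, sin160°) = (-0.9397, 0.3420)
θ=160°: |BD| = 9.9456
θ=160°: circle(B,9.00) ∩ circle(D,8.00): a=5.8274, h=6.8586
θ=160°:   candidates: C₊=(5.1202,6.9962) cross=68.213; C₋=(4.6484,-6.7130) cross=-68.213
θ=160°:   branch - wants cross < 0 → take C=(4.6484,-6.7130) (cross=-68.213)
θ=160°: ex = (C−B)/|BC| = (0.6209,-0.7839); ey = (0.7839,0.6209)
θ=160°: P = B + 2.26·ex + -1.40·ey = (-0.6339,-2.2988)
θ=288°: B = A + 1.00·(cos288°, sin288°) = (0.3090, -0.9511)
θ=288°: |BD| = 8.7429
θ=288°: circle(B,9.00) ∩ circle(D,8.00): a=5.3437, h=7.2419
θ=288°:   candidates: C₊=(4.8332,6.8292) cross=63.315; C₋=(6.4087,-7.5687) cross=-63.315
θ=288°:   branch - wants cross < 0 → take C=(6.4087,-7.5687) (cross=-63.315)
θ=288°: ex = (C−B)/|BC| = (0.6777,-0.7353); ey = (0.7353,0.6777)
θ=288°: P = B + 2.26·ex + -1.40·ey = (0.8113,-3.5617)
θ=289°: B = A + 1.00·(cos289°, sin289°) = (0.3256, -0.9455)
θ=289°: |BD| = 8.7258
θ=289°: circle(B,9.00) ∩ circle(D,8.00): a=5.3370, h=7.2468
θ=289°:   candidates: C₊=(4.8459,6.8369) cross=63.234; C₋=(6.4164,-7.5713) cross=-63.234
θ=289°:   branch - wants cross < 0 → take C=(6.4164,-7.5713) (cross=-63.234)
θ=289°: ex = (C−B)/|BC| = (0.6768,-0.7362); ey = (0.7362,0.6768)
θ=289°: P = B + 2.26·ex + -1.40·ey = (0.8244,-3.5568)
θ=359°: B = A + 1.00·(cos359°, sin359°) = (0.9998, -0.0175)
θ=359°: |BD| = 8.0002
θ=359°: circle(B,9.00) ∩ circle(D,8.00): a=5.0626, h=7.4411
θ=359°:   candidates: C₊=(6.0462,7.4347) cross=59.530; C₋=(6.0786,-7.4475) cross=-59.530
θ=359°:   branch - wants cross < 0 → take C=(6.0786,-7.4475) (cross=-59.530)
θ=359°: ex = (C−B)/|BC| = (0.5643,-0.8256); ey = (0.8256,0.5643)
θ=359°: P = B + 2.26·ex + -1.40·ey = (1.1194,-2.6733)

θ=160°: -0.63 -2.30
θ=288°: 0.81 -3.56
θ=289°: 0.82 -3.56
θ=359°: 1.12 -2.67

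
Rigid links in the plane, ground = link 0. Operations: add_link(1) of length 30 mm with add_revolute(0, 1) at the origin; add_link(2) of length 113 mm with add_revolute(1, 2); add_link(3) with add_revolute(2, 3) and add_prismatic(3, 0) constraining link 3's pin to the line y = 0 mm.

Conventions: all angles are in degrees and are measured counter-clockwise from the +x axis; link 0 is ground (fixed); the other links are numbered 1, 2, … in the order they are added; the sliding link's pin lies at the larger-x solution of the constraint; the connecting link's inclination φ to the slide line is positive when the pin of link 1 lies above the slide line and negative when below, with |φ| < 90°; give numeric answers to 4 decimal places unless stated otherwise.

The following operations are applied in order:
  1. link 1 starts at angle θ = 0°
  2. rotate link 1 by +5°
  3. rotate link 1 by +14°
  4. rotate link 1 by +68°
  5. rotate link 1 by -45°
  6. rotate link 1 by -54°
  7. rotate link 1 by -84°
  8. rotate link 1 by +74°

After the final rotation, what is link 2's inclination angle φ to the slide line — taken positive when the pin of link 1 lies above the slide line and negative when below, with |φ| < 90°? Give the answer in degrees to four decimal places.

geometry: r = 30 mm, L = 113 mm, e = 0 mm; θ starts at 0°
rotate link 1 by +5°: θ ← 0° +5° = 5°
rotate link 1 by +14°: θ ← 5° +14° = 19°
rotate link 1 by +68°: θ ← 19° +68° = 87°
rotate link 1 by -45°: θ ← 87° -45° = 42°
rotate link 1 by -54°: θ ← 42° -54° = -12°
rotate link 1 by -84°: θ ← -12° -84° = -96°
rotate link 1 by +74°: θ ← -96° +74° = -22°
h = r sin θ − e = -11.238198 − 0 = -11.238198
sin φ = h / L = -11.238198 / 113 = -0.09945308
φ = arcsin(-0.09945308) = -5.707677°

-5.7077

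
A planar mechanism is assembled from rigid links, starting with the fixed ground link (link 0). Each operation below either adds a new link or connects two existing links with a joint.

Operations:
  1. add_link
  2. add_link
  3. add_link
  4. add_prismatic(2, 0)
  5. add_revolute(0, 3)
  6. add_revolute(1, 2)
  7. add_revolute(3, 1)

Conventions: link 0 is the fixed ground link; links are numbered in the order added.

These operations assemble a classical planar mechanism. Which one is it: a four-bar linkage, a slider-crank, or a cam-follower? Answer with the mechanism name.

links: 4 (incl. ground); joints: 3 revolute, 1 prismatic, 0 higher (cam) pair, forming one closed loop
4 links, 3 revolutes + 1 prismatic in one loop → slider-crank

slider-crank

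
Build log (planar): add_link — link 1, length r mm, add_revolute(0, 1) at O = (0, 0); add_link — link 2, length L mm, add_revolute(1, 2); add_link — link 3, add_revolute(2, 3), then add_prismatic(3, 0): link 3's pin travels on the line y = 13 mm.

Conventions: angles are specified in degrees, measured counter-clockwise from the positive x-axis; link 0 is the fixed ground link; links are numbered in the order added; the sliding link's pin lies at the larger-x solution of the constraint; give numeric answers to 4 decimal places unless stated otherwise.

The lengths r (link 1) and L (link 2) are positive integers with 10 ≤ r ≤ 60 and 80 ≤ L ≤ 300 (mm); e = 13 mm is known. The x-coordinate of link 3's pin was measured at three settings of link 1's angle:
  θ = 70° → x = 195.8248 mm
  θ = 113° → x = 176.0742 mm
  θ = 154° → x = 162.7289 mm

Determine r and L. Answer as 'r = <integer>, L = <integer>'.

constraint per measurement: (x − r cos θ)² + (r sin θ − e)² = L²
subtracting the θ₁ and θ₂ equations cancels the r² and L² terms:
r = (x₁² − x₂²) / (2[(x₁cos θ₁ + e sin θ₁) − (x₂cos θ₂ + e sin θ₂)]) = 26.9999 → r = 27
L² = (x₁ − r cos θ₁)² + (r sin θ₁ − e)² = 34968.9827 → L = 187.0000 → L = 187
check at θ₃=154°: x = 162.7289 (printed 162.7289) ✓

r = 27, L = 187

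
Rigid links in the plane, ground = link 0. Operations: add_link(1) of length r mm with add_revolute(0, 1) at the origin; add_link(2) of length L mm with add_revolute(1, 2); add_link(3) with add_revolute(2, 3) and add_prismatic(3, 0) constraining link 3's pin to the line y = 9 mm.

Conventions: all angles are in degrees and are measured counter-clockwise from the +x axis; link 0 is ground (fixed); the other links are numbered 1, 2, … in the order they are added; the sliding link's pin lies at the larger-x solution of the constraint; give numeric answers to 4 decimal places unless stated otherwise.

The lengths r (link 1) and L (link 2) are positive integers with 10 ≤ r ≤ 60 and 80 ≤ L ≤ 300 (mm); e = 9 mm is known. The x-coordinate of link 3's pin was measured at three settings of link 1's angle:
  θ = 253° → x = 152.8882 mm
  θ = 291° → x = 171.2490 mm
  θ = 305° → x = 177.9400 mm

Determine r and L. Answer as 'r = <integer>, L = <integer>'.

constraint per measurement: (x − r cos θ)² + (r sin θ − e)² = L²
subtracting the θ₁ and θ₂ equations cancels the r² and L² terms:
r = (x₁² − x₂²) / (2[(x₁cos θ₁ + e sin θ₁) − (x₂cos θ₂ + e sin θ₂)]) = 28.0001 → r = 28
L² = (x₁ − r cos θ₁)² + (r sin θ₁ − e)² = 27224.9896 → L = 165.0000 → L = 165
check at θ₃=305°: x = 177.9400 (printed 177.9400) ✓

r = 28, L = 165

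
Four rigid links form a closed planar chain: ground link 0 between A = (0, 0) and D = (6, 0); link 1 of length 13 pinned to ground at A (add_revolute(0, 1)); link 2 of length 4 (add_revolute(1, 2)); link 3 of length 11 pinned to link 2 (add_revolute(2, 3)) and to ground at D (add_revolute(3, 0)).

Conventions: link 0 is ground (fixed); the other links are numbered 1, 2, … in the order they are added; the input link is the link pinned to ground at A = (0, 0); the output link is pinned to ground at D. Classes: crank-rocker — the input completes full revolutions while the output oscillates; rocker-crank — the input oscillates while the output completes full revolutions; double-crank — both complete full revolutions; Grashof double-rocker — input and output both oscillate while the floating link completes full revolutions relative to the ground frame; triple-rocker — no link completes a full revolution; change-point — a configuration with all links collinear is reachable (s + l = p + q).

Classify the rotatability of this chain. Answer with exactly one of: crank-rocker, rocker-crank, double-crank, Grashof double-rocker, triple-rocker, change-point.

lengths: ground=6, input=13, coupler=4, output=11
sorted: s=4 (shortest), l=13 (longest), p+q=17
s + l = 17 vs p + q = 17
s + l = p + q → change-point (collinear configuration reachable)

change-point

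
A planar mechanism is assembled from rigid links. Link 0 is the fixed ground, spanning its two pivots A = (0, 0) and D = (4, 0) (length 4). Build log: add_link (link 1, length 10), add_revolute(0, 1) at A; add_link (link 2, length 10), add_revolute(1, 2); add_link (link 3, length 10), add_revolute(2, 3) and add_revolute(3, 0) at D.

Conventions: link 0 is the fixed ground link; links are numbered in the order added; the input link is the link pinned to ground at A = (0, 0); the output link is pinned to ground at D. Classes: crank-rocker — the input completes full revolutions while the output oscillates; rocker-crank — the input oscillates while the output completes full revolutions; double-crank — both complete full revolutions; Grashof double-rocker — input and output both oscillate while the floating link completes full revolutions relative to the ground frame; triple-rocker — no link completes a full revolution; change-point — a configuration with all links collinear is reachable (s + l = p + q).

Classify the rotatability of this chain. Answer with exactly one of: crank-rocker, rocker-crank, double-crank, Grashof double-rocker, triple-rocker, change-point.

lengths: ground=4, input=10, coupler=10, output=10
sorted: s=4 (shortest), l=10 (longest), p+q=20
s + l = 14 vs p + q = 20
s + l < p + q (Grashof) with shortest = ground link → double-crank

double-crank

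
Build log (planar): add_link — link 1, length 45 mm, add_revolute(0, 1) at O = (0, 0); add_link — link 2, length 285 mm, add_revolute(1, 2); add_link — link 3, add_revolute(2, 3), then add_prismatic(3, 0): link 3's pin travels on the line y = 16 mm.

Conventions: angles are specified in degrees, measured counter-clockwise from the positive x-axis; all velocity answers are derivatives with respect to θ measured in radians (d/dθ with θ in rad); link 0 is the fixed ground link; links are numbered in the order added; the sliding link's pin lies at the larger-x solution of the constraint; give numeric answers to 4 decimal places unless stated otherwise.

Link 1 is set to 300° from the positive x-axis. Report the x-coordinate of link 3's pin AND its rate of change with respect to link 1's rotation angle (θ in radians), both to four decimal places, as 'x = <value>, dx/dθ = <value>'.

geometry: r = 45 mm, L = 285 mm, e = 16 mm
crank pin P = (r cos θ, r sin θ) = (22.500000, -38.971143)
h = r sin θ − e = -38.971143 − 16 = -54.971143
x = r cos θ + √(L² − h²) = 22.500000 + 279.648303 = 302.148303
dx/dθ = −r sin θ − h·r cos θ/√(L² − h²) (θ in radians; h = -54.971143) = 43.394023

x = 302.1483, dx/dθ = 43.3940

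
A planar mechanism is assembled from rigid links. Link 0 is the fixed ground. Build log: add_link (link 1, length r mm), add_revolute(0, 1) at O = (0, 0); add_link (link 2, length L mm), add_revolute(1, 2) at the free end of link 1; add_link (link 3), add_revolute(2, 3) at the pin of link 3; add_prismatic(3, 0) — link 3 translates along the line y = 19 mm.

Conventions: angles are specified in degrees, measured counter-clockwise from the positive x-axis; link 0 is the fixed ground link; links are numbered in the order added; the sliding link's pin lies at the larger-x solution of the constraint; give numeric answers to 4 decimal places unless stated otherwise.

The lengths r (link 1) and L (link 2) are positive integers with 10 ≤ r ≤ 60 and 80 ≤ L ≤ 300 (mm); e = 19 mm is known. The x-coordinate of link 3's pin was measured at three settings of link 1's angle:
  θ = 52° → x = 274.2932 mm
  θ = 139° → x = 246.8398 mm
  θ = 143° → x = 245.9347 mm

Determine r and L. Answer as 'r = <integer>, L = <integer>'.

constraint per measurement: (x − r cos θ)² + (r sin θ − e)² = L²
subtracting the θ₁ and θ₂ equations cancels the r² and L² terms:
r = (x₁² − x₂²) / (2[(x₁cos θ₁ + e sin θ₁) − (x₂cos θ₂ + e sin θ₂)]) = 20.0000 → r = 20
L² = (x₁ − r cos θ₁)² + (r sin θ₁ − e)² = 68644.0011 → L = 262.0000 → L = 262
check at θ₃=143°: x = 245.9347 (printed 245.9347) ✓

r = 20, L = 262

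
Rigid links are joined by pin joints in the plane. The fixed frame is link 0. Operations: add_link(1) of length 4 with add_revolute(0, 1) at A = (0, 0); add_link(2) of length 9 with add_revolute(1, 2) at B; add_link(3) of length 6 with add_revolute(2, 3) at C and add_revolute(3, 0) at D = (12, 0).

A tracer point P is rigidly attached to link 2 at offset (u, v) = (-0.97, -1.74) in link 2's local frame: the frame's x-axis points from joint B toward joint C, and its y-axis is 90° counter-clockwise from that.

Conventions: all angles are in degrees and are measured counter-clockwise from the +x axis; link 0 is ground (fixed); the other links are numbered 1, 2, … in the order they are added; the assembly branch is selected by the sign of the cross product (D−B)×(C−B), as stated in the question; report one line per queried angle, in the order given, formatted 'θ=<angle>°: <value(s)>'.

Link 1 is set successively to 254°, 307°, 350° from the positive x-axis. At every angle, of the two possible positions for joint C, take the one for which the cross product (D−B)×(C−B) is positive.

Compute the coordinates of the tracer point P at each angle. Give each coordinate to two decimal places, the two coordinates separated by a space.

A=(0,0), D=(12.00,0)
θ=254°: B = A + 4.00·(cos254°, sin254°) = (-1.1025, -3.8450)
θ=254°: |BD| = 13.6551
θ=254°: circle(B,9.00) ∩ circle(D,6.00): a=8.4753, h=3.0281
θ=254°:   candidates: C₊=(6.1771,1.4471) cross=41.350; C₋=(7.8825,-4.3642) cross=-41.350
θ=254°:   branch + wants cross > 0 → take C=(6.1771,1.4471) (cross=41.350)
θ=254°: ex = (C−B)/|BC| = (0.8089,0.5880); ey = (-0.5880,0.8089)
θ=254°: P = B + -0.97·ex + -1.74·ey = (-0.8640,-5.8228)
θ=307°: B = A + 4.00·(cos307°, sin307°) = (2.4073, -3.1945)
θ=307°: |BD| = 10.1107
θ=307°: circle(B,9.00) ∩ circle(D,6.00): a=7.2807, h=5.2907
θ=307°:   candidates: C₊=(7.6434,4.1255) cross=53.492; C₋=(10.9866,-5.9138) cross=-53.492
θ=307°:   branch + wants cross > 0 → take C=(7.6434,4.1255) (cross=53.492)
θ=307°: ex = (C−B)/|BC| = (0.5818,0.8133); ey = (-0.8133,0.5818)
θ=307°: P = B + -0.97·ex + -1.74·ey = (3.2581,-4.9958)
θ=350°: B = A + 4.00·(cos350°, sin350°) = (3.9392, -0.6946)
θ=350°: |BD| = 8.0906
θ=350°: circle(B,9.00) ∩ circle(D,6.00): a=6.8263, h=5.8653
θ=350°:   candidates: C₊=(10.2368,5.7351) cross=47.454; C₋=(11.2439,-5.9522) cross=-47.454
θ=350°:   branch + wants cross > 0 → take C=(10.2368,5.7351) (cross=47.454)
θ=350°: ex = (C−B)/|BC| = (0.6997,0.7144); ey = (-0.7144,0.6997)
θ=350°: P = B + -0.97·ex + -1.74·ey = (4.5036,-2.6051)

θ=254°: -0.86 -5.82
θ=307°: 3.26 -5.00
θ=350°: 4.50 -2.61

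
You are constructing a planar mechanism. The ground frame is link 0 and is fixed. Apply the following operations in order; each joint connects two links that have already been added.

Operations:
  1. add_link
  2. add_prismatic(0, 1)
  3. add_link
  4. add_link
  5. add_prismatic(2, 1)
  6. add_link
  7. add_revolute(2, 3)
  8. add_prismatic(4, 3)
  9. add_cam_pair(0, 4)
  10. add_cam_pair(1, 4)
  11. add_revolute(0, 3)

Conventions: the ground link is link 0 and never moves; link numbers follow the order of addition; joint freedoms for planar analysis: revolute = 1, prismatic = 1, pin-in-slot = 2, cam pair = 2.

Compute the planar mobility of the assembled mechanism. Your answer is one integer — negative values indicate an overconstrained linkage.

L=1 J1=0 J2=0
add link → L=2 J1=0 J2=0
P@0,1 dof=1 J1 → L=2 J1=1 J2=0
add link → L=3 J1=1 J2=0
add link → L=4 J1=1 J2=0
P@2,1 dof=1 J1 → L=4 J1=2 J2=0
add link → L=5 J1=2 J2=0
R@2,3 dof=1 J1 → L=5 J1=3 J2=0
P@4,3 dof=1 J1 → L=5 J1=4 J2=0
C@0,4 dof=2 J2 → L=5 J1=4 J2=1
C@1,4 dof=2 J2 → L=5 J1=4 J2=2
R@0,3 dof=1 J1 → L=5 J1=5 J2=2
M=3(L−1)−2J1−J2=3·4−2·5−2=0

M = 0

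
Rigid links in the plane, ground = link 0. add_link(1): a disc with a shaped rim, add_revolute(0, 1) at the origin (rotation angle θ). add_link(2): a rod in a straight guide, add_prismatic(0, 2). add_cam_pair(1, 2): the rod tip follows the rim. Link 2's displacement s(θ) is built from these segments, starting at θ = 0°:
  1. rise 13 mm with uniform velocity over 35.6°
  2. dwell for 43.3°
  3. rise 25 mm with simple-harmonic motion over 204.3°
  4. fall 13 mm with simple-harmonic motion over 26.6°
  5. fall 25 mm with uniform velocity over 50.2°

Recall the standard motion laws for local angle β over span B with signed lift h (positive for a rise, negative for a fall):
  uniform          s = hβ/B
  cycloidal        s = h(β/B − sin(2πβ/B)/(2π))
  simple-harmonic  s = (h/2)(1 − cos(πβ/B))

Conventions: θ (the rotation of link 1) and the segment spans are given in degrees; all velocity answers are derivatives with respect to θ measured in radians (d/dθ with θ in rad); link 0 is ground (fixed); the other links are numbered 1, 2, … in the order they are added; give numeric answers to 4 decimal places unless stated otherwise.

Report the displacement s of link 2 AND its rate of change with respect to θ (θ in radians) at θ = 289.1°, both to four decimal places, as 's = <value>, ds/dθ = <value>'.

segment 1 (0° to 35.6°, uniform, h = 13) is passed completely: s = 0.0000 + (13) = 13.0000
segment 2 (35.6° to 78.9°, dwell): s unchanged at 13.0000
segment 3 (78.9° to 283.2°, simple-harmonic, h = 25) is passed completely: s = 13.0000 + (25) = 38.0000
θ = 289.1° falls in segment 4 (283.2° to 309.8°, simple-harmonic, h = -13): β = 289.1 − 283.2 = 5.9°, B = 26.6°; Δs = -13/2·(1 − cos(π·0.2218)) = -1.5152; s = 38.0000 − 1.5152 = 36.4848
velocity in seg [283.2°–309.8°] (simple-harmonic), θ in radians: β = 5.9° = 0.1030 rad, B = 26.6° = 0.4643 rad; ds/dθ = (πh/(2B)) sin(πβ/B) = (π·(-13)/(2·0.4643)) sin(π·0.2218) = -28.228748 mm/rad

s = 36.4848, ds/dθ = -28.2287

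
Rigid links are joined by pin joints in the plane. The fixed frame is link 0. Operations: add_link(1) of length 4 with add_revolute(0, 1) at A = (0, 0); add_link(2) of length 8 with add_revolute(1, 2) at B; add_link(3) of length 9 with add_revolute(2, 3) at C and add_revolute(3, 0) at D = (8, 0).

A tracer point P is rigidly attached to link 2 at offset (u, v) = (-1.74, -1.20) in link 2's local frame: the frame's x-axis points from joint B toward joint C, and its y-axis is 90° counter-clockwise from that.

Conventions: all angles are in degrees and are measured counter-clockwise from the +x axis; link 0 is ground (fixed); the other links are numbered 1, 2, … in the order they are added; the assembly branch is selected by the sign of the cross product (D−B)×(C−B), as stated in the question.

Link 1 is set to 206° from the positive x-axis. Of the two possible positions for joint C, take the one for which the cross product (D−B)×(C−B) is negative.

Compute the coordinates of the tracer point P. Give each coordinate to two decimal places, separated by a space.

A=(0,0), D=(8.00,0)
B = A + 4.00·(cos206°, sin206°) = (-3.5952, -1.7535)
|BD| = 11.7270
circle(B,8.00) ∩ circle(D,9.00): a=5.1387, h=6.1314
  candidates: C₊=(0.5689,5.0773) cross=71.903; C₋=(2.4025,-7.0476) cross=-71.903
  branch - wants cross < 0 → take C=(2.4025,-7.0476) (cross=-71.903)
ex = (C−B)/|BC| = (0.7497,-0.6618); ey = (0.6618,0.7497)
P = B + -1.74·ex + -1.20·ey = (-5.6938,-1.5017)

-5.69 -1.50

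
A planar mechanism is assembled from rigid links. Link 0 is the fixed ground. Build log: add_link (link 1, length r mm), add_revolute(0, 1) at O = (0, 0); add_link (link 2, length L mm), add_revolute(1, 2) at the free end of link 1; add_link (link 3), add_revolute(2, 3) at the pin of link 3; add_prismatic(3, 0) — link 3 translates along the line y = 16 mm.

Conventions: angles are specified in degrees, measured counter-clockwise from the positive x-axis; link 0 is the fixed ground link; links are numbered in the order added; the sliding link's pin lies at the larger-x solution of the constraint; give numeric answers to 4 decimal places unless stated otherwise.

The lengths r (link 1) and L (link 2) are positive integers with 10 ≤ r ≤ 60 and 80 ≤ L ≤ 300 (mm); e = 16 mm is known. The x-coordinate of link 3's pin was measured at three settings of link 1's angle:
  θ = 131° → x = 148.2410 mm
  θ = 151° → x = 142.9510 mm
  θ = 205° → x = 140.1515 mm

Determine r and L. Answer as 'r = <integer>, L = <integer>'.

constraint per measurement: (x − r cos θ)² + (r sin θ − e)² = L²
subtracting the θ₁ and θ₂ equations cancels the r² and L² terms:
r = (x₁² − x₂²) / (2[(x₁cos θ₁ + e sin θ₁) − (x₂cos θ₂ + e sin θ₂)]) = 24.0004 → r = 24
L² = (x₁ − r cos θ₁)² + (r sin θ₁ − e)² = 26896.0098 → L = 164.0000 → L = 164
check at θ₃=205°: x = 140.1515 (printed 140.1515) ✓

r = 24, L = 164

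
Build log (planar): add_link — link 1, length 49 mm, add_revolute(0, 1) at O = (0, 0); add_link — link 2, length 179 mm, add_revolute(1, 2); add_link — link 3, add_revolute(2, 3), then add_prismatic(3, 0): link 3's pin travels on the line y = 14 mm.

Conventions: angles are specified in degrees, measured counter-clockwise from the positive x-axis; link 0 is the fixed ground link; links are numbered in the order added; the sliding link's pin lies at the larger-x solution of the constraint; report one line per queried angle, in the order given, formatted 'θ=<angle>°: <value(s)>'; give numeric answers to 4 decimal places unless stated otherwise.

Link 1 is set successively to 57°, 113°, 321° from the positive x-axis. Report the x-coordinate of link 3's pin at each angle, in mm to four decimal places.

geometry: r = 49 mm, L = 179 mm, e = 14 mm
θ=57°: crank pin P = (r cos θ, r sin θ) = (26.687313, 41.094858)
θ=57°: h = r sin θ − e = 41.094858 − 14 = 27.094858
θ=57°: x = r cos θ + √(L² − h²) = 26.687313 + 176.937471 = 203.624784
θ=113°: crank pin P = (r cos θ, r sin θ) = (-19.145825, 45.104738)
θ=113°: h = r sin θ − e = 45.104738 − 14 = 31.104738
θ=113°: x = r cos θ + √(L² − h²) = -19.145825 + 176.276758 = 157.130932
θ=321°: crank pin P = (r cos θ, r sin θ) = (38.080152, -30.836699)
θ=321°: h = r sin θ − e = -30.836699 − 14 = -44.836699
θ=321°: x = r cos θ + √(L² − h²) = 38.080152 + 173.293596 = 211.373748

θ=57°: 203.6248
θ=113°: 157.1309
θ=321°: 211.3737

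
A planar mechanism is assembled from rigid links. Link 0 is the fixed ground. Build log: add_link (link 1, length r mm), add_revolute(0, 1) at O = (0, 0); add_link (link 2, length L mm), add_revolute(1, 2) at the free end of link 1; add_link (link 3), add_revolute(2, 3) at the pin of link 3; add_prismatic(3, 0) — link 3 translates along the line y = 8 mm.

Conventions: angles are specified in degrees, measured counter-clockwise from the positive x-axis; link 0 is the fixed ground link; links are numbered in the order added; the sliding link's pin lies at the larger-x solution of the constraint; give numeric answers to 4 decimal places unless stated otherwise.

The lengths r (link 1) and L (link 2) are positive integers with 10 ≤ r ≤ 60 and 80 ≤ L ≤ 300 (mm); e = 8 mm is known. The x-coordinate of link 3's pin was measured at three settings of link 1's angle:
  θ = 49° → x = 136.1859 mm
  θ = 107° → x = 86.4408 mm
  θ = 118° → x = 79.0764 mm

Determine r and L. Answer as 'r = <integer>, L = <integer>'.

constraint per measurement: (x − r cos θ)² + (r sin θ − e)² = L²
subtracting the θ₁ and θ₂ equations cancels the r² and L² terms:
r = (x₁² − x₂²) / (2[(x₁cos θ₁ + e sin θ₁) − (x₂cos θ₂ + e sin θ₂)]) = 49.0000 → r = 49
L² = (x₁ − r cos θ₁)² + (r sin θ₁ − e)² = 11664.0001 → L = 108.0000 → L = 108
check at θ₃=118°: x = 79.0764 (printed 79.0764) ✓

r = 49, L = 108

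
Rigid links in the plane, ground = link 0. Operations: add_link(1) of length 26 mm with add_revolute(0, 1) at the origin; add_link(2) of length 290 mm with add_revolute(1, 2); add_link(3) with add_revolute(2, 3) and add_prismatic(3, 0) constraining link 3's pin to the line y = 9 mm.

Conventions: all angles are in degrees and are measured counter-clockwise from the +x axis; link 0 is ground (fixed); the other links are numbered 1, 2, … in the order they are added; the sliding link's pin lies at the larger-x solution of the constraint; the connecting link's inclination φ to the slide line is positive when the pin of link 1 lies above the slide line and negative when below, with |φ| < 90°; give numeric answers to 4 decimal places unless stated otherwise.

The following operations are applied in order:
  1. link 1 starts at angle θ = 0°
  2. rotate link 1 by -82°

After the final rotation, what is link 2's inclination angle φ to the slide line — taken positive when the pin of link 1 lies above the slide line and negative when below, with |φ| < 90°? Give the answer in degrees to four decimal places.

geometry: r = 26 mm, L = 290 mm, e = 9 mm; θ starts at 0°
rotate link 1 by -82°: θ ← 0° -82° = -82°
h = r sin θ − e = -25.746970 − 9 = -34.746970
sin φ = h / L = -34.746970 / 290 = -0.11981714
φ = arcsin(-0.11981714) = -6.881549°

-6.8815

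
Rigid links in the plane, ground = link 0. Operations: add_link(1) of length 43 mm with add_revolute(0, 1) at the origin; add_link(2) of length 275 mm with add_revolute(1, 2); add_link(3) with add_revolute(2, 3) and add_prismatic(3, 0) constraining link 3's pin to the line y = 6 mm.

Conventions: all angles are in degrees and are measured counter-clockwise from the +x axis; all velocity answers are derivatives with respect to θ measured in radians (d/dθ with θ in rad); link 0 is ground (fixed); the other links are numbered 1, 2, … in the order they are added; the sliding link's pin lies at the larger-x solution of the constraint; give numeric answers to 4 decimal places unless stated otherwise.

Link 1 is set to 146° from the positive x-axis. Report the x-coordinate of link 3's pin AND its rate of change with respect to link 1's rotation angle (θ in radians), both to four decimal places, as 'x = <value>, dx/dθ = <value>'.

geometry: r = 43 mm, L = 275 mm, e = 6 mm
crank pin P = (r cos θ, r sin θ) = (-35.648616, 24.045295)
h = r sin θ − e = 24.045295 − 6 = 18.045295
x = r cos θ + √(L² − h²) = -35.648616 + 274.407302 = 238.758686
dx/dθ = −r sin θ − h·r cos θ/√(L² − h²) (θ in radians; h = 18.045295) = -21.701007

x = 238.7587, dx/dθ = -21.7010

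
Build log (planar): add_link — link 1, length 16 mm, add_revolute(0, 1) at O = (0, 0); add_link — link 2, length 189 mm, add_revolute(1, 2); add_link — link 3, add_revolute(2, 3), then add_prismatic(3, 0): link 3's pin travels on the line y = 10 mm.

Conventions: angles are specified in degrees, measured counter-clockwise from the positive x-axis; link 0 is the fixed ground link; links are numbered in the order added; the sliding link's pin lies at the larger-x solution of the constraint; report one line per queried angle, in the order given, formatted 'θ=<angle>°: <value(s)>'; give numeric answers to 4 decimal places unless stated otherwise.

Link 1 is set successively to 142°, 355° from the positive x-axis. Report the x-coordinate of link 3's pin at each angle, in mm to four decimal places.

geometry: r = 16 mm, L = 189 mm, e = 10 mm
θ=142°: crank pin P = (r cos θ, r sin θ) = (-12.608172, 9.850584)
θ=142°: h = r sin θ − e = 9.850584 − 10 = -0.149416
θ=142°: x = r cos θ + √(L² − h²) = -12.608172 + 188.999941 = 176.391769
θ=355°: crank pin P = (r cos θ, r sin θ) = (15.939115, -1.394492)
θ=355°: h = r sin θ − e = -1.394492 − 10 = -11.394492
θ=355°: x = r cos θ + √(L² − h²) = 15.939115 + 188.656210 = 204.595325

θ=142°: 176.3918
θ=355°: 204.5953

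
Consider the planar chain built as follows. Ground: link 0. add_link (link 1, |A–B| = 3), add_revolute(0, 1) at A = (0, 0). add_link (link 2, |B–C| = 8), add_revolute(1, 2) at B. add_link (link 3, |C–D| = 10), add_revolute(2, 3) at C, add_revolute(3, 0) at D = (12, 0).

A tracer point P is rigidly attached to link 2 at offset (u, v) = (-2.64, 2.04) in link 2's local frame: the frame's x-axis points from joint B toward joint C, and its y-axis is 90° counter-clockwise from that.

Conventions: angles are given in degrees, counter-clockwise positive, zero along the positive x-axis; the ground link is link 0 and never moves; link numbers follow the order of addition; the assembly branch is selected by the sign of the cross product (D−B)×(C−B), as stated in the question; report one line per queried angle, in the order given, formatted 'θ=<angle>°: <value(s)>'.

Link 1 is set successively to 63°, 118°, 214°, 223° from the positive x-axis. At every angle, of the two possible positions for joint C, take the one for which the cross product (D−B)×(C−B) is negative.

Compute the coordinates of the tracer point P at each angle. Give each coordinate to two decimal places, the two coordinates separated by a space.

A=(0,0), D=(12.00,0)
θ=63°: B = A + 3.00·(cos63°, sin63°) = (1.3620, 2.6730)
θ=63°: |BD| = 10.9687
θ=63°: circle(B,8.00) ∩ circle(D,10.00): a=3.8433, h=7.0163
θ=63°:   candidates: C₊=(6.7993,8.5412) cross=76.960; C₋=(3.3796,-5.0684) cross=-76.960
θ=63°:   branch - wants cross < 0 → take C=(3.3796,-5.0684) (cross=-76.960)
θ=63°: ex = (C−B)/|BC| = (0.2522,-0.9677); ey = (0.9677,0.2522)
θ=63°: P = B + -2.64·ex + 2.04·ey = (2.6702,5.7422)
θ=118°: B = A + 3.00·(cos118°, sin118°) = (-1.4084, 2.6488)
θ=118°: |BD| = 13.6676
θ=118°: circle(B,8.00) ∩ circle(D,10.00): a=5.5168, h=5.7935
θ=118°:   candidates: C₊=(5.1266,7.2634) cross=79.183; C₋=(2.8810,-4.1040) cross=-79.183
θ=118°:   branch - wants cross < 0 → take C=(2.8810,-4.1040) (cross=-79.183)
θ=118°: ex = (C−B)/|BC| = (0.5362,-0.8441); ey = (0.8441,0.5362)
θ=118°: P = B + -2.64·ex + 2.04·ey = (-1.1019,5.9711)
θ=214°: B = A + 3.00·(cos214°, sin214°) = (-2.4871, -1.6776)
θ=214°: |BD| = 14.5839
θ=214°: circle(B,8.00) ∩ circle(D,10.00): a=6.0577, h=5.2253
θ=214°:   candidates: C₊=(2.9293,4.2099) cross=76.206; C₋=(4.1315,-6.1714) cross=-76.206
θ=214°:   branch - wants cross < 0 → take C=(4.1315,-6.1714) (cross=-76.206)
θ=214°: ex = (C−B)/|BC| = (0.8273,-0.5617); ey = (0.5617,0.8273)
θ=214°: P = B + -2.64·ex + 2.04·ey = (-3.5253,1.4931)
θ=223°: B = A + 3.00·(cos223°, sin223°) = (-2.1941, -2.0460)
θ=223°: |BD| = 14.3408
θ=223°: circle(B,8.00) ∩ circle(D,10.00): a=5.9152, h=5.3861
θ=223°:   candidates: C₊=(2.8922,4.1289) cross=77.241; C₋=(4.4291,-6.5331) cross=-77.241
θ=223°:   branch - wants cross < 0 → take C=(4.4291,-6.5331) (cross=-77.241)
θ=223°: ex = (C−B)/|BC| = (0.8279,-0.5609); ey = (0.5609,0.8279)
θ=223°: P = B + -2.64·ex + 2.04·ey = (-3.2355,1.1236)

θ=63°: 2.67 5.74
θ=118°: -1.10 5.97
θ=214°: -3.53 1.49
θ=223°: -3.24 1.12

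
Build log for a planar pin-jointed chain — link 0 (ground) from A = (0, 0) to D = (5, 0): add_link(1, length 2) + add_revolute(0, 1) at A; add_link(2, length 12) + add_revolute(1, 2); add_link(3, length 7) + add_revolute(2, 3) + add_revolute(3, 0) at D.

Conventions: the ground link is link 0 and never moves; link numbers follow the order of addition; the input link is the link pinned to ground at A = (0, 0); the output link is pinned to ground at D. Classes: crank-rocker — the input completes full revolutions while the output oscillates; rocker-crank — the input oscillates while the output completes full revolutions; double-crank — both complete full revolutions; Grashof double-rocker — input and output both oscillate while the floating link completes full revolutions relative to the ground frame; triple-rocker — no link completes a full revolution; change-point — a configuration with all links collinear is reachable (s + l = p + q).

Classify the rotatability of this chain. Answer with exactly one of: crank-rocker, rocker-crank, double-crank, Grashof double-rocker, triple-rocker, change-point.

lengths: ground=5, input=2, coupler=12, output=7
sorted: s=2 (shortest), l=12 (longest), p+q=12
s + l = 14 vs p + q = 12
s + l > p + q → non-Grashof → no link fully rotates → triple-rocker

triple-rocker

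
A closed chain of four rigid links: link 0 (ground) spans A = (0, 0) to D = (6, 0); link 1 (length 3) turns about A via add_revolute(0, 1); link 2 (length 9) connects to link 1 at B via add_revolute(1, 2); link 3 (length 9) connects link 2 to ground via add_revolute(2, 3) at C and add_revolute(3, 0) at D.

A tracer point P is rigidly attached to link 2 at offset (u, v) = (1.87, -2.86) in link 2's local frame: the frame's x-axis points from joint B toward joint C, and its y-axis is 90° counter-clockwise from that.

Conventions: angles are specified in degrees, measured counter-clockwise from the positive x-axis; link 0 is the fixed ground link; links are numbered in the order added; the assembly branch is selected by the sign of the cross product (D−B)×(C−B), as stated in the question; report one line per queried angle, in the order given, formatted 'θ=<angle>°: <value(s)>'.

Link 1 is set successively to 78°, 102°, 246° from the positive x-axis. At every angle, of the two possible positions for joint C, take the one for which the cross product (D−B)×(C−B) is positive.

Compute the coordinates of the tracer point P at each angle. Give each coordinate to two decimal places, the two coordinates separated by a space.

A=(0,0), D=(6.00,0)
θ=78°: B = A + 3.00·(cos78°, sin78°) = (0.6237, 2.9344)
θ=78°: |BD| = 6.1250
θ=78°: circle(B,9.00) ∩ circle(D,9.00): a=3.0625, h=8.4629
θ=78°:   candidates: C₊=(7.3664,8.8957) cross=51.835; C₋=(-0.7427,-5.9612) cross=-51.835
θ=78°:   branch + wants cross > 0 → take C=(7.3664,8.8957) (cross=51.835)
θ=78°: ex = (C−B)/|BC| = (0.7492,0.6624); ey = (-0.6624,0.7492)
θ=78°: P = B + 1.87·ex + -2.86·ey = (3.9191,2.0304)
θ=102°: B = A + 3.00·(cos102°, sin102°) = (-0.6237, 2.9344)
θ=102°: |BD| = 7.2446
θ=102°: circle(B,9.00) ∩ circle(D,9.00): a=3.6223, h=8.2389
θ=102°:   candidates: C₊=(6.0253,9.0000) cross=59.688; C₋=(-0.6490,-6.0655) cross=-59.688
θ=102°:   branch + wants cross > 0 → take C=(6.0253,9.0000) (cross=59.688)
θ=102°: ex = (C−B)/|BC| = (0.7388,0.6739); ey = (-0.6739,0.7388)
θ=102°: P = B + 1.87·ex + -2.86·ey = (2.6853,2.0818)
θ=246°: B = A + 3.00·(cos246°, sin246°) = (-1.2202, -2.7406)
θ=246°: |BD| = 7.7229
θ=246°: circle(B,9.00) ∩ circle(D,9.00): a=3.8614, h=8.1295
θ=246°:   candidates: C₊=(-0.4951,6.2301) cross=62.783; C₋=(5.2749,-8.9707) cross=-62.783
θ=246°:   branch + wants cross > 0 → take C=(-0.4951,6.2301) (cross=62.783)
θ=246°: ex = (C−B)/|BC| = (0.0806,0.9967); ey = (-0.9967,0.0806)
θ=246°: P = B + 1.87·ex + -2.86·ey = (1.7812,-1.1072)

θ=78°: 3.92 2.03
θ=102°: 2.69 2.08
θ=246°: 1.78 -1.11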